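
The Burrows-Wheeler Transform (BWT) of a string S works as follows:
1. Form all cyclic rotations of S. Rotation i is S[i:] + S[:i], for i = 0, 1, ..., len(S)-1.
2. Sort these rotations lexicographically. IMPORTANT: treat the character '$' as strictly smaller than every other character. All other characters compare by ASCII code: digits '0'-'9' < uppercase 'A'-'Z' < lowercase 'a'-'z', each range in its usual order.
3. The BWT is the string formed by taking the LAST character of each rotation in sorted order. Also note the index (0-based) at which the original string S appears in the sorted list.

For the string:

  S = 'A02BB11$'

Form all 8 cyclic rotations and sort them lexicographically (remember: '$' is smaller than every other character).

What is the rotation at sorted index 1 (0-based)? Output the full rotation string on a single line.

All 8 rotations (rotation i = S[i:]+S[:i]):
  rot[0] = A02BB11$
  rot[1] = 02BB11$A
  rot[2] = 2BB11$A0
  rot[3] = BB11$A02
  rot[4] = B11$A02B
  rot[5] = 11$A02BB
  rot[6] = 1$A02BB1
  rot[7] = $A02BB11
Sorted (with $ < everything):
  sorted[0] = $A02BB11
  sorted[1] = 02BB11$A
  sorted[2] = 1$A02BB1
  sorted[3] = 11$A02BB
  sorted[4] = 2BB11$A0
  sorted[5] = A02BB11$
  sorted[6] = B11$A02B
  sorted[7] = BB11$A02
sorted[1] = 02BB11$A

Answer: 02BB11$A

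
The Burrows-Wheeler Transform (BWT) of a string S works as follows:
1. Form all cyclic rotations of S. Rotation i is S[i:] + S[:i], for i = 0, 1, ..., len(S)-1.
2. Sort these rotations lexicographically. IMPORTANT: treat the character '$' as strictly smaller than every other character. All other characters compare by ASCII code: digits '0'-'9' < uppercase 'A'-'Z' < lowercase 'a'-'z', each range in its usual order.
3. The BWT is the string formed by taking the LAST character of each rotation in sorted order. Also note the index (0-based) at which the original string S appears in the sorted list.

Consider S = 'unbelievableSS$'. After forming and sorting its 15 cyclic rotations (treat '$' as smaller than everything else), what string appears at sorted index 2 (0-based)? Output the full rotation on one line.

Answer: SS$unbelievable

Derivation:
All 15 rotations (rotation i = S[i:]+S[:i]):
  rot[0] = unbelievableSS$
  rot[1] = nbelievableSS$u
  rot[2] = believableSS$un
  rot[3] = elievableSS$unb
  rot[4] = lievableSS$unbe
  rot[5] = ievableSS$unbel
  rot[6] = evableSS$unbeli
  rot[7] = vableSS$unbelie
  rot[8] = ableSS$unbeliev
  rot[9] = bleSS$unbelieva
  rot[10] = leSS$unbelievab
  rot[11] = eSS$unbelievabl
  rot[12] = SS$unbelievable
  rot[13] = S$unbelievableS
  rot[14] = $unbelievableSS
Sorted (with $ < everything):
  sorted[0] = $unbelievableSS
  sorted[1] = S$unbelievableS
  sorted[2] = SS$unbelievable
  sorted[3] = ableSS$unbeliev
  sorted[4] = believableSS$un
  sorted[5] = bleSS$unbelieva
  sorted[6] = eSS$unbelievabl
  sorted[7] = elievableSS$unb
  sorted[8] = evableSS$unbeli
  sorted[9] = ievableSS$unbel
  sorted[10] = leSS$unbelievab
  sorted[11] = lievableSS$unbe
  sorted[12] = nbelievableSS$u
  sorted[13] = unbelievableSS$
  sorted[14] = vableSS$unbelie
sorted[2] = SS$unbelievable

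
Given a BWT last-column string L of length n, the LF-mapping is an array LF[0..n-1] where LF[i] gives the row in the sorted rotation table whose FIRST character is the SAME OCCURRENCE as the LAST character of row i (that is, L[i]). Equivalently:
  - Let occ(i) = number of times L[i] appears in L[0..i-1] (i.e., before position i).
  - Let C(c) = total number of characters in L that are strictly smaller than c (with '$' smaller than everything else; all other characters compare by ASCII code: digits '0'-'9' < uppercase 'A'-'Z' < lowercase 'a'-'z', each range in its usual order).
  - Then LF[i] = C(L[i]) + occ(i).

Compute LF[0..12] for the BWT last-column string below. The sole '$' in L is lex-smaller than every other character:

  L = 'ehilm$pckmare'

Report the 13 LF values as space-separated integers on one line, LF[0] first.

Char counts: '$':1, 'a':1, 'c':1, 'e':2, 'h':1, 'i':1, 'k':1, 'l':1, 'm':2, 'p':1, 'r':1
C (first-col start): C('$')=0, C('a')=1, C('c')=2, C('e')=3, C('h')=5, C('i')=6, C('k')=7, C('l')=8, C('m')=9, C('p')=11, C('r')=12
L[0]='e': occ=0, LF[0]=C('e')+0=3+0=3
L[1]='h': occ=0, LF[1]=C('h')+0=5+0=5
L[2]='i': occ=0, LF[2]=C('i')+0=6+0=6
L[3]='l': occ=0, LF[3]=C('l')+0=8+0=8
L[4]='m': occ=0, LF[4]=C('m')+0=9+0=9
L[5]='$': occ=0, LF[5]=C('$')+0=0+0=0
L[6]='p': occ=0, LF[6]=C('p')+0=11+0=11
L[7]='c': occ=0, LF[7]=C('c')+0=2+0=2
L[8]='k': occ=0, LF[8]=C('k')+0=7+0=7
L[9]='m': occ=1, LF[9]=C('m')+1=9+1=10
L[10]='a': occ=0, LF[10]=C('a')+0=1+0=1
L[11]='r': occ=0, LF[11]=C('r')+0=12+0=12
L[12]='e': occ=1, LF[12]=C('e')+1=3+1=4

Answer: 3 5 6 8 9 0 11 2 7 10 1 12 4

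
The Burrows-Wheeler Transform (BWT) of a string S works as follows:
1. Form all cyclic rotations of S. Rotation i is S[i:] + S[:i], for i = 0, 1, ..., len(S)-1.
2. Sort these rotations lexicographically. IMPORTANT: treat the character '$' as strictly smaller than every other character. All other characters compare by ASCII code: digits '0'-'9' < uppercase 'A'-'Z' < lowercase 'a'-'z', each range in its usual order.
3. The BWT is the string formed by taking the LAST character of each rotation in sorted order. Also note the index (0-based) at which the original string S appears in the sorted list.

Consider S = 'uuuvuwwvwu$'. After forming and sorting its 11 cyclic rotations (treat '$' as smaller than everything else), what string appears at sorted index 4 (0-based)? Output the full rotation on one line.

Answer: uvuwwvwu$uu

Derivation:
All 11 rotations (rotation i = S[i:]+S[:i]):
  rot[0] = uuuvuwwvwu$
  rot[1] = uuvuwwvwu$u
  rot[2] = uvuwwvwu$uu
  rot[3] = vuwwvwu$uuu
  rot[4] = uwwvwu$uuuv
  rot[5] = wwvwu$uuuvu
  rot[6] = wvwu$uuuvuw
  rot[7] = vwu$uuuvuww
  rot[8] = wu$uuuvuwwv
  rot[9] = u$uuuvuwwvw
  rot[10] = $uuuvuwwvwu
Sorted (with $ < everything):
  sorted[0] = $uuuvuwwvwu
  sorted[1] = u$uuuvuwwvw
  sorted[2] = uuuvuwwvwu$
  sorted[3] = uuvuwwvwu$u
  sorted[4] = uvuwwvwu$uu
  sorted[5] = uwwvwu$uuuv
  sorted[6] = vuwwvwu$uuu
  sorted[7] = vwu$uuuvuww
  sorted[8] = wu$uuuvuwwv
  sorted[9] = wvwu$uuuvuw
  sorted[10] = wwvwu$uuuvu
sorted[4] = uvuwwvwu$uu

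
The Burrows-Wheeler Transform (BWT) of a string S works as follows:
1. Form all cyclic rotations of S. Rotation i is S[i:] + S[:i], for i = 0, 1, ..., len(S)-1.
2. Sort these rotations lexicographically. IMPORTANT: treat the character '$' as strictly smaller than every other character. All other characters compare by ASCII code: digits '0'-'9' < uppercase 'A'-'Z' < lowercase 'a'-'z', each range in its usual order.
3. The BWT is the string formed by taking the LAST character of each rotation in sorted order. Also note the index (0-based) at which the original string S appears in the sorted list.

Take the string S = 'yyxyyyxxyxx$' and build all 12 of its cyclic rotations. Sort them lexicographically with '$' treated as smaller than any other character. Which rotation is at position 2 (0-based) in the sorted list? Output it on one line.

Answer: xx$yyxyyyxxy

Derivation:
All 12 rotations (rotation i = S[i:]+S[:i]):
  rot[0] = yyxyyyxxyxx$
  rot[1] = yxyyyxxyxx$y
  rot[2] = xyyyxxyxx$yy
  rot[3] = yyyxxyxx$yyx
  rot[4] = yyxxyxx$yyxy
  rot[5] = yxxyxx$yyxyy
  rot[6] = xxyxx$yyxyyy
  rot[7] = xyxx$yyxyyyx
  rot[8] = yxx$yyxyyyxx
  rot[9] = xx$yyxyyyxxy
  rot[10] = x$yyxyyyxxyx
  rot[11] = $yyxyyyxxyxx
Sorted (with $ < everything):
  sorted[0] = $yyxyyyxxyxx
  sorted[1] = x$yyxyyyxxyx
  sorted[2] = xx$yyxyyyxxy
  sorted[3] = xxyxx$yyxyyy
  sorted[4] = xyxx$yyxyyyx
  sorted[5] = xyyyxxyxx$yy
  sorted[6] = yxx$yyxyyyxx
  sorted[7] = yxxyxx$yyxyy
  sorted[8] = yxyyyxxyxx$y
  sorted[9] = yyxxyxx$yyxy
  sorted[10] = yyxyyyxxyxx$
  sorted[11] = yyyxxyxx$yyx
sorted[2] = xx$yyxyyyxxy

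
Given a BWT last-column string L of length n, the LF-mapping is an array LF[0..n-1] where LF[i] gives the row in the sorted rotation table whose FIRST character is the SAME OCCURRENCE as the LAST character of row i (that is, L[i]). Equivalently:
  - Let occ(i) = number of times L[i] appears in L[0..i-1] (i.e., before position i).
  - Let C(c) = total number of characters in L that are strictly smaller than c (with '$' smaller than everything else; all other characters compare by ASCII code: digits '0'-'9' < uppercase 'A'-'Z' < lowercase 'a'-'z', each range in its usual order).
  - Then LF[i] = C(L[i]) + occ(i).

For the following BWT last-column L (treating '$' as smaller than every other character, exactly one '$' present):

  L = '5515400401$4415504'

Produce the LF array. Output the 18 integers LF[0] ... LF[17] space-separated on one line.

Answer: 13 14 5 15 8 1 2 9 3 6 0 10 11 7 16 17 4 12

Derivation:
Char counts: '$':1, '0':4, '1':3, '4':5, '5':5
C (first-col start): C('$')=0, C('0')=1, C('1')=5, C('4')=8, C('5')=13
L[0]='5': occ=0, LF[0]=C('5')+0=13+0=13
L[1]='5': occ=1, LF[1]=C('5')+1=13+1=14
L[2]='1': occ=0, LF[2]=C('1')+0=5+0=5
L[3]='5': occ=2, LF[3]=C('5')+2=13+2=15
L[4]='4': occ=0, LF[4]=C('4')+0=8+0=8
L[5]='0': occ=0, LF[5]=C('0')+0=1+0=1
L[6]='0': occ=1, LF[6]=C('0')+1=1+1=2
L[7]='4': occ=1, LF[7]=C('4')+1=8+1=9
L[8]='0': occ=2, LF[8]=C('0')+2=1+2=3
L[9]='1': occ=1, LF[9]=C('1')+1=5+1=6
L[10]='$': occ=0, LF[10]=C('$')+0=0+0=0
L[11]='4': occ=2, LF[11]=C('4')+2=8+2=10
L[12]='4': occ=3, LF[12]=C('4')+3=8+3=11
L[13]='1': occ=2, LF[13]=C('1')+2=5+2=7
L[14]='5': occ=3, LF[14]=C('5')+3=13+3=16
L[15]='5': occ=4, LF[15]=C('5')+4=13+4=17
L[16]='0': occ=3, LF[16]=C('0')+3=1+3=4
L[17]='4': occ=4, LF[17]=C('4')+4=8+4=12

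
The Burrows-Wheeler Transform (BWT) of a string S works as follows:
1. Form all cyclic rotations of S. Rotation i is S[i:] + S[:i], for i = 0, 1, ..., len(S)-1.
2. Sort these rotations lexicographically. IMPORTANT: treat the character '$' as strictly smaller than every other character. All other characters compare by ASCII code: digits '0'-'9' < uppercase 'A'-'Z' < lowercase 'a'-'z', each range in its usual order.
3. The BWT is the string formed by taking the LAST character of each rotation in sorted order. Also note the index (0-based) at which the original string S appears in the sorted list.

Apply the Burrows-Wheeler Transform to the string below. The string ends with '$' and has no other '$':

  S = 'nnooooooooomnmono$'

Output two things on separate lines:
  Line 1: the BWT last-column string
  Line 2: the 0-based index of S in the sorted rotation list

All 18 rotations (rotation i = S[i:]+S[:i]):
  rot[0] = nnooooooooomnmono$
  rot[1] = nooooooooomnmono$n
  rot[2] = ooooooooomnmono$nn
  rot[3] = oooooooomnmono$nno
  rot[4] = ooooooomnmono$nnoo
  rot[5] = oooooomnmono$nnooo
  rot[6] = ooooomnmono$nnoooo
  rot[7] = oooomnmono$nnooooo
  rot[8] = ooomnmono$nnoooooo
  rot[9] = oomnmono$nnooooooo
  rot[10] = omnmono$nnoooooooo
  rot[11] = mnmono$nnooooooooo
  rot[12] = nmono$nnooooooooom
  rot[13] = mono$nnooooooooomn
  rot[14] = ono$nnooooooooomnm
  rot[15] = no$nnooooooooomnmo
  rot[16] = o$nnooooooooomnmon
  rot[17] = $nnooooooooomnmono
Sorted (with $ < everything):
  sorted[0] = $nnooooooooomnmono  (last char: 'o')
  sorted[1] = mnmono$nnooooooooo  (last char: 'o')
  sorted[2] = mono$nnooooooooomn  (last char: 'n')
  sorted[3] = nmono$nnooooooooom  (last char: 'm')
  sorted[4] = nnooooooooomnmono$  (last char: '$')
  sorted[5] = no$nnooooooooomnmo  (last char: 'o')
  sorted[6] = nooooooooomnmono$n  (last char: 'n')
  sorted[7] = o$nnooooooooomnmon  (last char: 'n')
  sorted[8] = omnmono$nnoooooooo  (last char: 'o')
  sorted[9] = ono$nnooooooooomnm  (last char: 'm')
  sorted[10] = oomnmono$nnooooooo  (last char: 'o')
  sorted[11] = ooomnmono$nnoooooo  (last char: 'o')
  sorted[12] = oooomnmono$nnooooo  (last char: 'o')
  sorted[13] = ooooomnmono$nnoooo  (last char: 'o')
  sorted[14] = oooooomnmono$nnooo  (last char: 'o')
  sorted[15] = ooooooomnmono$nnoo  (last char: 'o')
  sorted[16] = oooooooomnmono$nno  (last char: 'o')
  sorted[17] = ooooooooomnmono$nn  (last char: 'n')
Last column: oonm$onnomooooooon
Original string S is at sorted index 4

Answer: oonm$onnomooooooon
4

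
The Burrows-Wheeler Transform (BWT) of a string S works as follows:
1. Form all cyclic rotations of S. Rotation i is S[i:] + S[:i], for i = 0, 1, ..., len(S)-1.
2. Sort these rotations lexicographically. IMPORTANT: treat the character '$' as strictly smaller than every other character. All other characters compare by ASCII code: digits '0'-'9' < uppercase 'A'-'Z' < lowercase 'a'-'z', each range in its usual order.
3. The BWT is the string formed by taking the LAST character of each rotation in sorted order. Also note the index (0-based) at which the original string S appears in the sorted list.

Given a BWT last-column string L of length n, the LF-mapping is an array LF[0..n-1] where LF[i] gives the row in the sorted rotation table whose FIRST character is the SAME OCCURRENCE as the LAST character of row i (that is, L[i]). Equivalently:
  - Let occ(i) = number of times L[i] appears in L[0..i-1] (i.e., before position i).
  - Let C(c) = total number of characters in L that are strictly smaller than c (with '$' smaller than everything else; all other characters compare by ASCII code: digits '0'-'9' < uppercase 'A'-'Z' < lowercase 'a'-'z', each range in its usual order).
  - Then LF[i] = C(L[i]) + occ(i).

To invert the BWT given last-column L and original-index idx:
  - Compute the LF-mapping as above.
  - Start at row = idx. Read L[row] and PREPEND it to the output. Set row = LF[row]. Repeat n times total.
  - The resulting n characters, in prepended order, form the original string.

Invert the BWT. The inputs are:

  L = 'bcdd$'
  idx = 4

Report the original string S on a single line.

Answer: ddcb$

Derivation:
LF mapping: 1 2 3 4 0
Walk LF starting at row 4, prepending L[row]:
  step 1: row=4, L[4]='$', prepend. Next row=LF[4]=0
  step 2: row=0, L[0]='b', prepend. Next row=LF[0]=1
  step 3: row=1, L[1]='c', prepend. Next row=LF[1]=2
  step 4: row=2, L[2]='d', prepend. Next row=LF[2]=3
  step 5: row=3, L[3]='d', prepend. Next row=LF[3]=4
Reversed output: ddcb$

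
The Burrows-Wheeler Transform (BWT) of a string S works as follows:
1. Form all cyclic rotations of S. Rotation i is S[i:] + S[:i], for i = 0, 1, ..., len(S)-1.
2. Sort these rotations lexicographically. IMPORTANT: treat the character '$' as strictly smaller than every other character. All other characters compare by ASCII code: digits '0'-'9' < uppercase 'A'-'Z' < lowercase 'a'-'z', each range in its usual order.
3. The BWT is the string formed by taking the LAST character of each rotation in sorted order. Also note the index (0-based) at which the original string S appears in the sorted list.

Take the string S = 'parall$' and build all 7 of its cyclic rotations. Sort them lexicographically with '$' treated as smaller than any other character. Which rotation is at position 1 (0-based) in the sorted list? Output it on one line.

Answer: all$par

Derivation:
All 7 rotations (rotation i = S[i:]+S[:i]):
  rot[0] = parall$
  rot[1] = arall$p
  rot[2] = rall$pa
  rot[3] = all$par
  rot[4] = ll$para
  rot[5] = l$paral
  rot[6] = $parall
Sorted (with $ < everything):
  sorted[0] = $parall
  sorted[1] = all$par
  sorted[2] = arall$p
  sorted[3] = l$paral
  sorted[4] = ll$para
  sorted[5] = parall$
  sorted[6] = rall$pa
sorted[1] = all$par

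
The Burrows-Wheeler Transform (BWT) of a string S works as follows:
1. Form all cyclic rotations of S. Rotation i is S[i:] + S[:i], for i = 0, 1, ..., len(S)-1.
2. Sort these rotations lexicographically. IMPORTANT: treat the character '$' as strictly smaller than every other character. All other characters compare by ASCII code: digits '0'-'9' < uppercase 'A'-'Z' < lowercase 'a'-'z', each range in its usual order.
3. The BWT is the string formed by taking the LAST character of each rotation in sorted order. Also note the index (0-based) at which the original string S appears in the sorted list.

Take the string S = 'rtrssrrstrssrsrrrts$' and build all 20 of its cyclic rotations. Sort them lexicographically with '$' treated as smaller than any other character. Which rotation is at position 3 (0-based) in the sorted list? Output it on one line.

Answer: rrts$rtrssrrstrssrsr

Derivation:
All 20 rotations (rotation i = S[i:]+S[:i]):
  rot[0] = rtrssrrstrssrsrrrts$
  rot[1] = trssrrstrssrsrrrts$r
  rot[2] = rssrrstrssrsrrrts$rt
  rot[3] = ssrrstrssrsrrrts$rtr
  rot[4] = srrstrssrsrrrts$rtrs
  rot[5] = rrstrssrsrrrts$rtrss
  rot[6] = rstrssrsrrrts$rtrssr
  rot[7] = strssrsrrrts$rtrssrr
  rot[8] = trssrsrrrts$rtrssrrs
  rot[9] = rssrsrrrts$rtrssrrst
  rot[10] = ssrsrrrts$rtrssrrstr
  rot[11] = srsrrrts$rtrssrrstrs
  rot[12] = rsrrrts$rtrssrrstrss
  rot[13] = srrrts$rtrssrrstrssr
  rot[14] = rrrts$rtrssrrstrssrs
  rot[15] = rrts$rtrssrrstrssrsr
  rot[16] = rts$rtrssrrstrssrsrr
  rot[17] = ts$rtrssrrstrssrsrrr
  rot[18] = s$rtrssrrstrssrsrrrt
  rot[19] = $rtrssrrstrssrsrrrts
Sorted (with $ < everything):
  sorted[0] = $rtrssrrstrssrsrrrts
  sorted[1] = rrrts$rtrssrrstrssrs
  sorted[2] = rrstrssrsrrrts$rtrss
  sorted[3] = rrts$rtrssrrstrssrsr
  sorted[4] = rsrrrts$rtrssrrstrss
  sorted[5] = rssrrstrssrsrrrts$rt
  sorted[6] = rssrsrrrts$rtrssrrst
  sorted[7] = rstrssrsrrrts$rtrssr
  sorted[8] = rtrssrrstrssrsrrrts$
  sorted[9] = rts$rtrssrrstrssrsrr
  sorted[10] = s$rtrssrrstrssrsrrrt
  sorted[11] = srrrts$rtrssrrstrssr
  sorted[12] = srrstrssrsrrrts$rtrs
  sorted[13] = srsrrrts$rtrssrrstrs
  sorted[14] = ssrrstrssrsrrrts$rtr
  sorted[15] = ssrsrrrts$rtrssrrstr
  sorted[16] = strssrsrrrts$rtrssrr
  sorted[17] = trssrrstrssrsrrrts$r
  sorted[18] = trssrsrrrts$rtrssrrs
  sorted[19] = ts$rtrssrrstrssrsrrr
sorted[3] = rrts$rtrssrrstrssrsr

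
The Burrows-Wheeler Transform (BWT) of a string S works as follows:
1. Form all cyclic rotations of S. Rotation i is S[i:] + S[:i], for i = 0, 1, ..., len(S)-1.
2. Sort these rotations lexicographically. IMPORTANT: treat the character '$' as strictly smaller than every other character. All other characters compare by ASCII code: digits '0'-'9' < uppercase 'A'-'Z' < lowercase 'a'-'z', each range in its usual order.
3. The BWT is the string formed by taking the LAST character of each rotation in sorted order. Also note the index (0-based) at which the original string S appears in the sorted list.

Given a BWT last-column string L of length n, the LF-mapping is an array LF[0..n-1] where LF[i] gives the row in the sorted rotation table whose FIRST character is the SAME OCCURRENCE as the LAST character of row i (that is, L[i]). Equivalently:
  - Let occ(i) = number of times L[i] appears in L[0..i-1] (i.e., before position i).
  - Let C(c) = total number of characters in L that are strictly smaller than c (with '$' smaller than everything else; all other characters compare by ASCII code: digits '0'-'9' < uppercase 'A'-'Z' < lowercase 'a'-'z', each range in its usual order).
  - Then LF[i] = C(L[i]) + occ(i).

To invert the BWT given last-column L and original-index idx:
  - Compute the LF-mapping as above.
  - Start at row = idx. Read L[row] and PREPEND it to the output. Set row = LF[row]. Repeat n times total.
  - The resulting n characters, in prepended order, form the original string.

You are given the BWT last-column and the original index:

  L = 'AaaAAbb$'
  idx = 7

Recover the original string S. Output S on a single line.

LF mapping: 1 4 5 2 3 6 7 0
Walk LF starting at row 7, prepending L[row]:
  step 1: row=7, L[7]='$', prepend. Next row=LF[7]=0
  step 2: row=0, L[0]='A', prepend. Next row=LF[0]=1
  step 3: row=1, L[1]='a', prepend. Next row=LF[1]=4
  step 4: row=4, L[4]='A', prepend. Next row=LF[4]=3
  step 5: row=3, L[3]='A', prepend. Next row=LF[3]=2
  step 6: row=2, L[2]='a', prepend. Next row=LF[2]=5
  step 7: row=5, L[5]='b', prepend. Next row=LF[5]=6
  step 8: row=6, L[6]='b', prepend. Next row=LF[6]=7
Reversed output: bbaAAaA$

Answer: bbaAAaA$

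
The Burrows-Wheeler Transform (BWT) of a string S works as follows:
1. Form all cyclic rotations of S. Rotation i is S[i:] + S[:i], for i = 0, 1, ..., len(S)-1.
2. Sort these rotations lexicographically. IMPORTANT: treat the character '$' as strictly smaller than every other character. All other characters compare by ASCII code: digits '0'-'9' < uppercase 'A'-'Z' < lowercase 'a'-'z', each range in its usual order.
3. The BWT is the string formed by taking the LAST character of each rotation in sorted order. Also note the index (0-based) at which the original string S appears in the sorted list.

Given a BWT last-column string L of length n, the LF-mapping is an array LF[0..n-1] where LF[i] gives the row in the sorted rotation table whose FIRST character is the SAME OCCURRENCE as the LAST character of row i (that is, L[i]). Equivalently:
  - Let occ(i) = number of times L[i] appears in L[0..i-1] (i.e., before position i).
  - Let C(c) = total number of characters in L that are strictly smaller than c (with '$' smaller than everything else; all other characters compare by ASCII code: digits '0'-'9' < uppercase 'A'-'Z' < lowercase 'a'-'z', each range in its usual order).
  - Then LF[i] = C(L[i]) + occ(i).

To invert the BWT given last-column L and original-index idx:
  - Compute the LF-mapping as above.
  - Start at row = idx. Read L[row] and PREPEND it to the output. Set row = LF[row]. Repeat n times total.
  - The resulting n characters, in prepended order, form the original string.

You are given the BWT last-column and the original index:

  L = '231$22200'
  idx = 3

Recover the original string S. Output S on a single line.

Answer: 10302222$

Derivation:
LF mapping: 4 8 3 0 5 6 7 1 2
Walk LF starting at row 3, prepending L[row]:
  step 1: row=3, L[3]='$', prepend. Next row=LF[3]=0
  step 2: row=0, L[0]='2', prepend. Next row=LF[0]=4
  step 3: row=4, L[4]='2', prepend. Next row=LF[4]=5
  step 4: row=5, L[5]='2', prepend. Next row=LF[5]=6
  step 5: row=6, L[6]='2', prepend. Next row=LF[6]=7
  step 6: row=7, L[7]='0', prepend. Next row=LF[7]=1
  step 7: row=1, L[1]='3', prepend. Next row=LF[1]=8
  step 8: row=8, L[8]='0', prepend. Next row=LF[8]=2
  step 9: row=2, L[2]='1', prepend. Next row=LF[2]=3
Reversed output: 10302222$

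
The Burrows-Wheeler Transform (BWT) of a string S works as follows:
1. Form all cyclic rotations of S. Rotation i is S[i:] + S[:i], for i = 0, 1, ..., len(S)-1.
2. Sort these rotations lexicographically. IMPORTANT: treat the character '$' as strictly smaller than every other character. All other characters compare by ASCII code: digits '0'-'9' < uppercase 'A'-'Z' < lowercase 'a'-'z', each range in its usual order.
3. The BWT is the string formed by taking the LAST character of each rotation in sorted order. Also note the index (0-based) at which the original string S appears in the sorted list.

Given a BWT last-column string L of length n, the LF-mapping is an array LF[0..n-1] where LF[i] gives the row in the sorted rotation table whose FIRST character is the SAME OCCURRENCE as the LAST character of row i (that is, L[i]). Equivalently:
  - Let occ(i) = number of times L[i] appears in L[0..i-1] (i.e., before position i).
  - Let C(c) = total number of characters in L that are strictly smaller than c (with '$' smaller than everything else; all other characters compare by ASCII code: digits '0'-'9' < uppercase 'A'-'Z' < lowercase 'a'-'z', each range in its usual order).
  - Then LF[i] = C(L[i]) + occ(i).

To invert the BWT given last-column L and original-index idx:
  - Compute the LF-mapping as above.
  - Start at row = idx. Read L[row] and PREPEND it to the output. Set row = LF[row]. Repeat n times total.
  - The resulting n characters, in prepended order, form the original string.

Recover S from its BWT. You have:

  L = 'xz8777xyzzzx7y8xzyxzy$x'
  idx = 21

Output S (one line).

Answer: zyzxyz77877xzzxxzx8yyx$

Derivation:
LF mapping: 7 17 5 1 2 3 8 13 18 19 20 9 4 14 6 10 21 15 11 22 16 0 12
Walk LF starting at row 21, prepending L[row]:
  step 1: row=21, L[21]='$', prepend. Next row=LF[21]=0
  step 2: row=0, L[0]='x', prepend. Next row=LF[0]=7
  step 3: row=7, L[7]='y', prepend. Next row=LF[7]=13
  step 4: row=13, L[13]='y', prepend. Next row=LF[13]=14
  step 5: row=14, L[14]='8', prepend. Next row=LF[14]=6
  step 6: row=6, L[6]='x', prepend. Next row=LF[6]=8
  step 7: row=8, L[8]='z', prepend. Next row=LF[8]=18
  step 8: row=18, L[18]='x', prepend. Next row=LF[18]=11
  step 9: row=11, L[11]='x', prepend. Next row=LF[11]=9
  step 10: row=9, L[9]='z', prepend. Next row=LF[9]=19
  step 11: row=19, L[19]='z', prepend. Next row=LF[19]=22
  step 12: row=22, L[22]='x', prepend. Next row=LF[22]=12
  step 13: row=12, L[12]='7', prepend. Next row=LF[12]=4
  step 14: row=4, L[4]='7', prepend. Next row=LF[4]=2
  step 15: row=2, L[2]='8', prepend. Next row=LF[2]=5
  step 16: row=5, L[5]='7', prepend. Next row=LF[5]=3
  step 17: row=3, L[3]='7', prepend. Next row=LF[3]=1
  step 18: row=1, L[1]='z', prepend. Next row=LF[1]=17
  step 19: row=17, L[17]='y', prepend. Next row=LF[17]=15
  step 20: row=15, L[15]='x', prepend. Next row=LF[15]=10
  step 21: row=10, L[10]='z', prepend. Next row=LF[10]=20
  step 22: row=20, L[20]='y', prepend. Next row=LF[20]=16
  step 23: row=16, L[16]='z', prepend. Next row=LF[16]=21
Reversed output: zyzxyz77877xzzxxzx8yyx$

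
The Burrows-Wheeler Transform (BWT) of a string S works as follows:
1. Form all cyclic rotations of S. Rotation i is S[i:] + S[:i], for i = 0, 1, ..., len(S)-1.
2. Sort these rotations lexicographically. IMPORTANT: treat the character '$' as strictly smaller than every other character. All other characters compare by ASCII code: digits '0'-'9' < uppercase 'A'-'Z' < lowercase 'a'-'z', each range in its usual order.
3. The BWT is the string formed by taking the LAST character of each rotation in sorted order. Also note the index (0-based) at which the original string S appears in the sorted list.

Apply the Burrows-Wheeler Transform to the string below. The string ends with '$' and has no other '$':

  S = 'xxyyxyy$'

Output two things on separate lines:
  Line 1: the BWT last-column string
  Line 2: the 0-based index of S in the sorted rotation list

All 8 rotations (rotation i = S[i:]+S[:i]):
  rot[0] = xxyyxyy$
  rot[1] = xyyxyy$x
  rot[2] = yyxyy$xx
  rot[3] = yxyy$xxy
  rot[4] = xyy$xxyy
  rot[5] = yy$xxyyx
  rot[6] = y$xxyyxy
  rot[7] = $xxyyxyy
Sorted (with $ < everything):
  sorted[0] = $xxyyxyy  (last char: 'y')
  sorted[1] = xxyyxyy$  (last char: '$')
  sorted[2] = xyy$xxyy  (last char: 'y')
  sorted[3] = xyyxyy$x  (last char: 'x')
  sorted[4] = y$xxyyxy  (last char: 'y')
  sorted[5] = yxyy$xxy  (last char: 'y')
  sorted[6] = yy$xxyyx  (last char: 'x')
  sorted[7] = yyxyy$xx  (last char: 'x')
Last column: y$yxyyxx
Original string S is at sorted index 1

Answer: y$yxyyxx
1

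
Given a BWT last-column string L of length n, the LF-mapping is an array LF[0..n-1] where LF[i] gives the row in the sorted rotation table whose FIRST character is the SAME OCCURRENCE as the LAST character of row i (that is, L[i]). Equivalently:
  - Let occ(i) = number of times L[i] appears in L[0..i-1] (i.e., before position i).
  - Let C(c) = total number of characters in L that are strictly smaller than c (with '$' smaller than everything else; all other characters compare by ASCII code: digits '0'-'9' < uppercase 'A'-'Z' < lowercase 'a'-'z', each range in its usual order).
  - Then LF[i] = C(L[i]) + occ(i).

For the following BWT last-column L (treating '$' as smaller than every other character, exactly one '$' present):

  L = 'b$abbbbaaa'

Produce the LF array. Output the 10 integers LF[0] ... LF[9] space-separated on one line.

Char counts: '$':1, 'a':4, 'b':5
C (first-col start): C('$')=0, C('a')=1, C('b')=5
L[0]='b': occ=0, LF[0]=C('b')+0=5+0=5
L[1]='$': occ=0, LF[1]=C('$')+0=0+0=0
L[2]='a': occ=0, LF[2]=C('a')+0=1+0=1
L[3]='b': occ=1, LF[3]=C('b')+1=5+1=6
L[4]='b': occ=2, LF[4]=C('b')+2=5+2=7
L[5]='b': occ=3, LF[5]=C('b')+3=5+3=8
L[6]='b': occ=4, LF[6]=C('b')+4=5+4=9
L[7]='a': occ=1, LF[7]=C('a')+1=1+1=2
L[8]='a': occ=2, LF[8]=C('a')+2=1+2=3
L[9]='a': occ=3, LF[9]=C('a')+3=1+3=4

Answer: 5 0 1 6 7 8 9 2 3 4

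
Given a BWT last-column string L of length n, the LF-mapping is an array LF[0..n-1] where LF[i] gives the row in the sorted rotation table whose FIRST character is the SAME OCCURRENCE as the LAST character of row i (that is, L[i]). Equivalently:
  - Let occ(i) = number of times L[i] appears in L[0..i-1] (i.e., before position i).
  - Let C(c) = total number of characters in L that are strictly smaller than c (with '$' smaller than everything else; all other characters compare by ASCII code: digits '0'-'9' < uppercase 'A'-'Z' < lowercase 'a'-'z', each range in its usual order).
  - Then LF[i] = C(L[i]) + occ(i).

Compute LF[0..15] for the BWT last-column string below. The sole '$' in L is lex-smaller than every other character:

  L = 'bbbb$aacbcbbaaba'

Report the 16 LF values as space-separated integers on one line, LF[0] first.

Answer: 6 7 8 9 0 1 2 14 10 15 11 12 3 4 13 5

Derivation:
Char counts: '$':1, 'a':5, 'b':8, 'c':2
C (first-col start): C('$')=0, C('a')=1, C('b')=6, C('c')=14
L[0]='b': occ=0, LF[0]=C('b')+0=6+0=6
L[1]='b': occ=1, LF[1]=C('b')+1=6+1=7
L[2]='b': occ=2, LF[2]=C('b')+2=6+2=8
L[3]='b': occ=3, LF[3]=C('b')+3=6+3=9
L[4]='$': occ=0, LF[4]=C('$')+0=0+0=0
L[5]='a': occ=0, LF[5]=C('a')+0=1+0=1
L[6]='a': occ=1, LF[6]=C('a')+1=1+1=2
L[7]='c': occ=0, LF[7]=C('c')+0=14+0=14
L[8]='b': occ=4, LF[8]=C('b')+4=6+4=10
L[9]='c': occ=1, LF[9]=C('c')+1=14+1=15
L[10]='b': occ=5, LF[10]=C('b')+5=6+5=11
L[11]='b': occ=6, LF[11]=C('b')+6=6+6=12
L[12]='a': occ=2, LF[12]=C('a')+2=1+2=3
L[13]='a': occ=3, LF[13]=C('a')+3=1+3=4
L[14]='b': occ=7, LF[14]=C('b')+7=6+7=13
L[15]='a': occ=4, LF[15]=C('a')+4=1+4=5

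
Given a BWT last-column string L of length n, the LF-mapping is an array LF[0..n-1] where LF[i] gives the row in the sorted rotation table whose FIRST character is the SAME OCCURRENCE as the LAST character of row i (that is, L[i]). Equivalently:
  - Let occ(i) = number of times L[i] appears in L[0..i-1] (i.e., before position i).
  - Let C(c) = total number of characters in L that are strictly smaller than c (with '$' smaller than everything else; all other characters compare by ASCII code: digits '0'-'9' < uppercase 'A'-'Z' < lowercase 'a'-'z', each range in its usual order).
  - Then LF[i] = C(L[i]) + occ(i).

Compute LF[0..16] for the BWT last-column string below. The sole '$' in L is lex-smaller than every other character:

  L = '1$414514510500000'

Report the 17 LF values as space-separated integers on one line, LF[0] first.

Char counts: '$':1, '0':6, '1':4, '4':3, '5':3
C (first-col start): C('$')=0, C('0')=1, C('1')=7, C('4')=11, C('5')=14
L[0]='1': occ=0, LF[0]=C('1')+0=7+0=7
L[1]='$': occ=0, LF[1]=C('$')+0=0+0=0
L[2]='4': occ=0, LF[2]=C('4')+0=11+0=11
L[3]='1': occ=1, LF[3]=C('1')+1=7+1=8
L[4]='4': occ=1, LF[4]=C('4')+1=11+1=12
L[5]='5': occ=0, LF[5]=C('5')+0=14+0=14
L[6]='1': occ=2, LF[6]=C('1')+2=7+2=9
L[7]='4': occ=2, LF[7]=C('4')+2=11+2=13
L[8]='5': occ=1, LF[8]=C('5')+1=14+1=15
L[9]='1': occ=3, LF[9]=C('1')+3=7+3=10
L[10]='0': occ=0, LF[10]=C('0')+0=1+0=1
L[11]='5': occ=2, LF[11]=C('5')+2=14+2=16
L[12]='0': occ=1, LF[12]=C('0')+1=1+1=2
L[13]='0': occ=2, LF[13]=C('0')+2=1+2=3
L[14]='0': occ=3, LF[14]=C('0')+3=1+3=4
L[15]='0': occ=4, LF[15]=C('0')+4=1+4=5
L[16]='0': occ=5, LF[16]=C('0')+5=1+5=6

Answer: 7 0 11 8 12 14 9 13 15 10 1 16 2 3 4 5 6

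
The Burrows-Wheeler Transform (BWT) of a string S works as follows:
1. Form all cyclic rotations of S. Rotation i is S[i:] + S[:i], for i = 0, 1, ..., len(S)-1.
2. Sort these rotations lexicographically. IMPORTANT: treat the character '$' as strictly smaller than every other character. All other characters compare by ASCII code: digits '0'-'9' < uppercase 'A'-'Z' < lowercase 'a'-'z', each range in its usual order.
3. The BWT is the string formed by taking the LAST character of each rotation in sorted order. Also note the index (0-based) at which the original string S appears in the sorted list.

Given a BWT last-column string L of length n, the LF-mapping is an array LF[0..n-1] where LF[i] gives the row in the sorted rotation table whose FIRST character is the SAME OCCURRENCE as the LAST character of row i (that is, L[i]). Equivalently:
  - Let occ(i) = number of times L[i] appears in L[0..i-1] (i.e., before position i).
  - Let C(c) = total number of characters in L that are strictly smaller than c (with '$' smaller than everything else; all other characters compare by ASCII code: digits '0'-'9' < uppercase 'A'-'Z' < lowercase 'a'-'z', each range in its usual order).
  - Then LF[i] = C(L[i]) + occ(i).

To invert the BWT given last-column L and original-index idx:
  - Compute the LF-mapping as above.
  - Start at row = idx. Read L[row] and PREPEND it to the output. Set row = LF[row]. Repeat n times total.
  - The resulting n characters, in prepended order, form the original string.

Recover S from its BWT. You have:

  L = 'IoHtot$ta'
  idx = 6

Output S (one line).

LF mapping: 2 4 1 6 5 7 0 8 3
Walk LF starting at row 6, prepending L[row]:
  step 1: row=6, L[6]='$', prepend. Next row=LF[6]=0
  step 2: row=0, L[0]='I', prepend. Next row=LF[0]=2
  step 3: row=2, L[2]='H', prepend. Next row=LF[2]=1
  step 4: row=1, L[1]='o', prepend. Next row=LF[1]=4
  step 5: row=4, L[4]='o', prepend. Next row=LF[4]=5
  step 6: row=5, L[5]='t', prepend. Next row=LF[5]=7
  step 7: row=7, L[7]='t', prepend. Next row=LF[7]=8
  step 8: row=8, L[8]='a', prepend. Next row=LF[8]=3
  step 9: row=3, L[3]='t', prepend. Next row=LF[3]=6
Reversed output: tattooHI$

Answer: tattooHI$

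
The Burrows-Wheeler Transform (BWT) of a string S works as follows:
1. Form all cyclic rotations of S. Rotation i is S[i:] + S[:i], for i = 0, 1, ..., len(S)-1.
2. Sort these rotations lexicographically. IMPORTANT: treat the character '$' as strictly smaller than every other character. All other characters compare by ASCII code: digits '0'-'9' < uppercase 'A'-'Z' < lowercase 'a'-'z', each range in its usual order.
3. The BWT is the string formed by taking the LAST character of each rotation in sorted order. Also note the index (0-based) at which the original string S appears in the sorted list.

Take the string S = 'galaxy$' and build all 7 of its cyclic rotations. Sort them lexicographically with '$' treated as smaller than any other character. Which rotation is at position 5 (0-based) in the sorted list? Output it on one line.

All 7 rotations (rotation i = S[i:]+S[:i]):
  rot[0] = galaxy$
  rot[1] = alaxy$g
  rot[2] = laxy$ga
  rot[3] = axy$gal
  rot[4] = xy$gala
  rot[5] = y$galax
  rot[6] = $galaxy
Sorted (with $ < everything):
  sorted[0] = $galaxy
  sorted[1] = alaxy$g
  sorted[2] = axy$gal
  sorted[3] = galaxy$
  sorted[4] = laxy$ga
  sorted[5] = xy$gala
  sorted[6] = y$galax
sorted[5] = xy$gala

Answer: xy$gala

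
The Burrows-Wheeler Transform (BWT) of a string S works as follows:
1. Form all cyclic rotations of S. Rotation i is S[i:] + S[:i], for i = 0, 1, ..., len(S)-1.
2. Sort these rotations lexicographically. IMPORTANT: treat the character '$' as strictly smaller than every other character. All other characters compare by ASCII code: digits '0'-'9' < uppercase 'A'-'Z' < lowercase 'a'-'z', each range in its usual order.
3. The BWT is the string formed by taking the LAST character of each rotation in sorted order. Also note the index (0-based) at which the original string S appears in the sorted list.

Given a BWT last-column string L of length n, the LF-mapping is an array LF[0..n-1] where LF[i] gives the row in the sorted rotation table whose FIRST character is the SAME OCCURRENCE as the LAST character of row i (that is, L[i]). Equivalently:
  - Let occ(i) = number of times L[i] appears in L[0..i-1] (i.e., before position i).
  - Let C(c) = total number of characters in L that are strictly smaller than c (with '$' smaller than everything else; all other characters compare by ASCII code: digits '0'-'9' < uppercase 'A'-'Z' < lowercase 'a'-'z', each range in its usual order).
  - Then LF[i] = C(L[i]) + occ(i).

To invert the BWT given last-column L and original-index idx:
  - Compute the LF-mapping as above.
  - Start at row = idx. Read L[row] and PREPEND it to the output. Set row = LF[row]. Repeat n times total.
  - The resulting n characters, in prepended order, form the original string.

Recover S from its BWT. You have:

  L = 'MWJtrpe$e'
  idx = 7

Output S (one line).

Answer: repetWJM$

Derivation:
LF mapping: 2 3 1 8 7 6 4 0 5
Walk LF starting at row 7, prepending L[row]:
  step 1: row=7, L[7]='$', prepend. Next row=LF[7]=0
  step 2: row=0, L[0]='M', prepend. Next row=LF[0]=2
  step 3: row=2, L[2]='J', prepend. Next row=LF[2]=1
  step 4: row=1, L[1]='W', prepend. Next row=LF[1]=3
  step 5: row=3, L[3]='t', prepend. Next row=LF[3]=8
  step 6: row=8, L[8]='e', prepend. Next row=LF[8]=5
  step 7: row=5, L[5]='p', prepend. Next row=LF[5]=6
  step 8: row=6, L[6]='e', prepend. Next row=LF[6]=4
  step 9: row=4, L[4]='r', prepend. Next row=LF[4]=7
Reversed output: repetWJM$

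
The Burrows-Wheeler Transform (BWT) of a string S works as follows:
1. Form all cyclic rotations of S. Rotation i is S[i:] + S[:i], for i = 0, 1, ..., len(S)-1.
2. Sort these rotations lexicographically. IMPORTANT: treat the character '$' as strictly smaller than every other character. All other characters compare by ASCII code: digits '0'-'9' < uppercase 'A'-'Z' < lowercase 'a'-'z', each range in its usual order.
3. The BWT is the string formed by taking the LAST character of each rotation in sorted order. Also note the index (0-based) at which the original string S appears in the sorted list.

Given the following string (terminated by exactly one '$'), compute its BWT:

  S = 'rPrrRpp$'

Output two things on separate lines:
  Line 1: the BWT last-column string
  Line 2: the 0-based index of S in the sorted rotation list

Answer: prrpR$rP
5

Derivation:
All 8 rotations (rotation i = S[i:]+S[:i]):
  rot[0] = rPrrRpp$
  rot[1] = PrrRpp$r
  rot[2] = rrRpp$rP
  rot[3] = rRpp$rPr
  rot[4] = Rpp$rPrr
  rot[5] = pp$rPrrR
  rot[6] = p$rPrrRp
  rot[7] = $rPrrRpp
Sorted (with $ < everything):
  sorted[0] = $rPrrRpp  (last char: 'p')
  sorted[1] = PrrRpp$r  (last char: 'r')
  sorted[2] = Rpp$rPrr  (last char: 'r')
  sorted[3] = p$rPrrRp  (last char: 'p')
  sorted[4] = pp$rPrrR  (last char: 'R')
  sorted[5] = rPrrRpp$  (last char: '$')
  sorted[6] = rRpp$rPr  (last char: 'r')
  sorted[7] = rrRpp$rP  (last char: 'P')
Last column: prrpR$rP
Original string S is at sorted index 5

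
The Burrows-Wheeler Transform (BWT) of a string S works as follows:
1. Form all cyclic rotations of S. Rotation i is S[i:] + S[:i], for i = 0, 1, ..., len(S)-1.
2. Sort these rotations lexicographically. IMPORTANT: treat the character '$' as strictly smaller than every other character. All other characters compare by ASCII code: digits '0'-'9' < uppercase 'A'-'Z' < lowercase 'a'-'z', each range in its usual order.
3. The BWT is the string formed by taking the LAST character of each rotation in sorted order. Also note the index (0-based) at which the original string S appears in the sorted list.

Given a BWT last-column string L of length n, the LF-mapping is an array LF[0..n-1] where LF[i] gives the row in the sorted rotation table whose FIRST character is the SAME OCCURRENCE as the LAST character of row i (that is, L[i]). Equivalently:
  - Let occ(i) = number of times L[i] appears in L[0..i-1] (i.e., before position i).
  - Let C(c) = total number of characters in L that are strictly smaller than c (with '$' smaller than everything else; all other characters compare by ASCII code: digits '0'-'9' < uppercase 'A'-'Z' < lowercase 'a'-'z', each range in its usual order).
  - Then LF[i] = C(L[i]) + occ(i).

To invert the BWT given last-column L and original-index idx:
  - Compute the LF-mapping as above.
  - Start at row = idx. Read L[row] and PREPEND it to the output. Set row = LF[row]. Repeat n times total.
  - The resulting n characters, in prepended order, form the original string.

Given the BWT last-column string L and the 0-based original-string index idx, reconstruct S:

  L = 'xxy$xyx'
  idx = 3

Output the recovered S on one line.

Answer: xxyyxx$

Derivation:
LF mapping: 1 2 5 0 3 6 4
Walk LF starting at row 3, prepending L[row]:
  step 1: row=3, L[3]='$', prepend. Next row=LF[3]=0
  step 2: row=0, L[0]='x', prepend. Next row=LF[0]=1
  step 3: row=1, L[1]='x', prepend. Next row=LF[1]=2
  step 4: row=2, L[2]='y', prepend. Next row=LF[2]=5
  step 5: row=5, L[5]='y', prepend. Next row=LF[5]=6
  step 6: row=6, L[6]='x', prepend. Next row=LF[6]=4
  step 7: row=4, L[4]='x', prepend. Next row=LF[4]=3
Reversed output: xxyyxx$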